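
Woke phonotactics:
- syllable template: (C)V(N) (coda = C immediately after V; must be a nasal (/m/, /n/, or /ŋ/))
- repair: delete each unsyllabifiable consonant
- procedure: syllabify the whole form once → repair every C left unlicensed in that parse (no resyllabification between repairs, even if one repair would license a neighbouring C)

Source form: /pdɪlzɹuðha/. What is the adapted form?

The consonants /p/, /l/, /z/, /ð/ cannot be parsed into a legal (C)V(N) syllable (only a nasal (/m/, /n/, or /ŋ/) is licensed in coda position; onsets are limited to one consonant).
Deletion applies to /p/, /l/, /z/, /ð/.

dɪɹuha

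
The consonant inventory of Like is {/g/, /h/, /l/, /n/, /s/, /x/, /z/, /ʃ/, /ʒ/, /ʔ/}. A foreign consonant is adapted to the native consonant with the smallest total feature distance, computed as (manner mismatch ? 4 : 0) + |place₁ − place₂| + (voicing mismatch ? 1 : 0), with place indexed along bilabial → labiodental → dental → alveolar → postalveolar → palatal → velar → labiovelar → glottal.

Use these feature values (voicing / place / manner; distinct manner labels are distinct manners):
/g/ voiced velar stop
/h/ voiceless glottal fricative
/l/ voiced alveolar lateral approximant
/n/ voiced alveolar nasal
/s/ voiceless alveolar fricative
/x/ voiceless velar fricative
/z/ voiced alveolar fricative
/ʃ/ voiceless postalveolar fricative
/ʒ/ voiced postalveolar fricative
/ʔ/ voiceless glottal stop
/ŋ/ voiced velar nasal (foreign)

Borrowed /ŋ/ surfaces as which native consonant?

n

/n/ is closest: same manner (nasal), place distance 3 (velar→alveolar), same voicing; total 3. Next closest is /g/ at distance 4.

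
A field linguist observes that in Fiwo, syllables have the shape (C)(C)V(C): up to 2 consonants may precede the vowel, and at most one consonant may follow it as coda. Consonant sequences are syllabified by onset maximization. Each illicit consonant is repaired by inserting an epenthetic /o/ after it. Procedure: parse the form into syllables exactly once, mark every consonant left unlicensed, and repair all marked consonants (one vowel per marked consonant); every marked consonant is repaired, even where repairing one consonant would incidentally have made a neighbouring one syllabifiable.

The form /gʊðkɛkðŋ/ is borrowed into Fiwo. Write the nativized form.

gʊðkɛkðoŋo

Syllabifying with onset maximization leaves /ð/, /ŋ/ stranded (at most one coda consonant is licensed; onsets may contain at most 2 consonants).
Epenthesis after each stranded consonant: /ð/ → /ðo/, /ŋ/ → /ŋo/.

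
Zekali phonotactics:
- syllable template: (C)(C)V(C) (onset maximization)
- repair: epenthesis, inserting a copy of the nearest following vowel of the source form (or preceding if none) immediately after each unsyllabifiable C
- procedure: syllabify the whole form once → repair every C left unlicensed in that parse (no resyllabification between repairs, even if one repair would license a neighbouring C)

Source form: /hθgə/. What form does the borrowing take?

həθgə

The consonants /h/ cannot be parsed into a legal (C)(C)V(C) syllable (at most one coda consonant is licensed; onsets may contain at most 2 consonants).
Each unlicensed consonant becomes the onset of a new syllable: /h/ → /hə/.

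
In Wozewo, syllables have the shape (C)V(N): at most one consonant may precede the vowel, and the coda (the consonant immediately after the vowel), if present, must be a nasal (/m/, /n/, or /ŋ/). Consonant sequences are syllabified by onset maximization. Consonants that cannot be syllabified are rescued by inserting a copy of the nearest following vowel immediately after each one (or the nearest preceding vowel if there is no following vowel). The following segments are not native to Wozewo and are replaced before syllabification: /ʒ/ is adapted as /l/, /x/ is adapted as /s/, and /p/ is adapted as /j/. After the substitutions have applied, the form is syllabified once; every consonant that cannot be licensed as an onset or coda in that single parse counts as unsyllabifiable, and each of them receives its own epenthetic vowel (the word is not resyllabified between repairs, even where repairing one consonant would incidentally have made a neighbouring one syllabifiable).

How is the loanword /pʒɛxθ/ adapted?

jɛlɛsɛθɛ

Substitution: /p/ → /j/, /ʒ/ → /l/, /x/ → /s/, giving /jlɛsθ/.
Under (C)V(N), the unsyllabifiable consonants are /j/, /s/, /θ/ (only a nasal (/m/, /n/, or /ŋ/) is licensed in coda position; onsets are limited to one consonant).
Each unlicensed consonant becomes the onset of a new syllable: /j/ → /jɛ/, /s/ → /sɛ/, /θ/ → /θɛ/.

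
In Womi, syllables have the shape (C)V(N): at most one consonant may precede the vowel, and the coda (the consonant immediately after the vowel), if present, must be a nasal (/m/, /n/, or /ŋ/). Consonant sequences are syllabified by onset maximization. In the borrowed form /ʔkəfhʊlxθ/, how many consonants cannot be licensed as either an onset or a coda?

Syllabifying with onset maximization leaves /ʔ/, /f/, /l/, /x/, /θ/ stranded (only a nasal (/m/, /n/, or /ŋ/) is licensed in coda position; onsets are limited to one consonant).

5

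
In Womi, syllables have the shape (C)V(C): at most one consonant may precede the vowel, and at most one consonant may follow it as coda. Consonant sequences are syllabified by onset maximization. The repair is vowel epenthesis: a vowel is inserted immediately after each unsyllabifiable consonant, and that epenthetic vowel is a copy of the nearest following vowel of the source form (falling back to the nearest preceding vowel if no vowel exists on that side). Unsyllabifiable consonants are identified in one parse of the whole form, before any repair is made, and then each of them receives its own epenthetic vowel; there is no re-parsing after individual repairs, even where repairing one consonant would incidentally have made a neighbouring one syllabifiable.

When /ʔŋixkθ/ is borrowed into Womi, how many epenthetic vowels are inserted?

3

The unsyllabifiable consonants are /ʔ/, /k/, /θ/; each receives one epenthetic vowel.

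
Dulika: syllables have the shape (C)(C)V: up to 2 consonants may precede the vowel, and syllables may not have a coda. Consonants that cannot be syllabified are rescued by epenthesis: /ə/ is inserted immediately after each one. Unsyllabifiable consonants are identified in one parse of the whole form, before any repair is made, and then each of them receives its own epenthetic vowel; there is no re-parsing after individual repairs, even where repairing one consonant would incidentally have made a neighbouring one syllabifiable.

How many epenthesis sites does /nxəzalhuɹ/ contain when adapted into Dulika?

The unsyllabifiable consonants are /ɹ/; each receives one epenthetic vowel.

1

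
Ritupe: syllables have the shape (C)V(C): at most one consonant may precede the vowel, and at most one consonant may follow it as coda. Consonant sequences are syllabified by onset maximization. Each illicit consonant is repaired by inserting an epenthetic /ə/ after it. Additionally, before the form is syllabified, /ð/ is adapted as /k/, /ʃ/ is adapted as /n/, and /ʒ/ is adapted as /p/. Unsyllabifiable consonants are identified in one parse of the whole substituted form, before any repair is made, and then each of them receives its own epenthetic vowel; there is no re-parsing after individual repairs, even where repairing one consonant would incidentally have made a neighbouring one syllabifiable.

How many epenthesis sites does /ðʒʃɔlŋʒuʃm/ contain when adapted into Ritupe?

After substitution the input is /kpnɔlŋpunm/.
The unsyllabifiable consonants are /k/, /p/, /ŋ/, /m/; each receives one epenthetic vowel.

4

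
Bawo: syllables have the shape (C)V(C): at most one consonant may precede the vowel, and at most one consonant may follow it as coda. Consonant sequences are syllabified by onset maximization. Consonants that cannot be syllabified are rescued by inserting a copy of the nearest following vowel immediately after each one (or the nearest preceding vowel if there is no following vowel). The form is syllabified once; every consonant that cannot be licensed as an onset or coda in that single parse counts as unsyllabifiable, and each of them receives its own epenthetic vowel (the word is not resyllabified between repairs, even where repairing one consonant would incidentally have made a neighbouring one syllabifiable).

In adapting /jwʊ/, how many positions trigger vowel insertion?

The unsyllabifiable consonants are /j/; each receives one epenthetic vowel.

1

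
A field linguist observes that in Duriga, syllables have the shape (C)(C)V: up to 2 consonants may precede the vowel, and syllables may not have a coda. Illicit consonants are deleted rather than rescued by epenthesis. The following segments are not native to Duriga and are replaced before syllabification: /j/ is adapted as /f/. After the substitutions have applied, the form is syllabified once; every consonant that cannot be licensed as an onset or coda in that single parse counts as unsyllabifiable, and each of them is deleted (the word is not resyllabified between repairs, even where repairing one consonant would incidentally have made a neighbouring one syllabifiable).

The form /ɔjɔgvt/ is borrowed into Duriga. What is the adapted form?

Substitution: /j/ → /f/, giving /ɔfɔgvt/.
Syllabifying with onset maximization leaves /g/, /v/, /t/ stranded (no codas are permitted; onsets may contain at most 2 consonants).
Deleting the stranded consonants removes /g/, /v/, /t/.

ɔfɔ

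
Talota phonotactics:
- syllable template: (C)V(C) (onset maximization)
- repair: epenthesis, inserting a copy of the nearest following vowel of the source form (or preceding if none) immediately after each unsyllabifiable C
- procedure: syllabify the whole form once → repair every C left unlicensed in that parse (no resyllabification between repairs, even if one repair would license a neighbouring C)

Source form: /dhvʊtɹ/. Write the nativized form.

The consonants /d/, /h/, /ɹ/ cannot be parsed into a legal (C)V(C) syllable (at most one coda consonant is licensed; onsets are limited to one consonant).
Each unlicensed consonant becomes the onset of a new syllable: /d/ → /dʊ/, /h/ → /hʊ/, /ɹ/ → /ɹʊ/.

dʊhʊvʊtɹʊ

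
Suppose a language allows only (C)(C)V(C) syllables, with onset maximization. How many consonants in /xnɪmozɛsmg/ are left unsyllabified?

2

The consonants /m/, /g/ cannot be parsed into a legal (C)(C)V(C) syllable (at most one coda consonant is licensed; onsets may contain at most 2 consonants).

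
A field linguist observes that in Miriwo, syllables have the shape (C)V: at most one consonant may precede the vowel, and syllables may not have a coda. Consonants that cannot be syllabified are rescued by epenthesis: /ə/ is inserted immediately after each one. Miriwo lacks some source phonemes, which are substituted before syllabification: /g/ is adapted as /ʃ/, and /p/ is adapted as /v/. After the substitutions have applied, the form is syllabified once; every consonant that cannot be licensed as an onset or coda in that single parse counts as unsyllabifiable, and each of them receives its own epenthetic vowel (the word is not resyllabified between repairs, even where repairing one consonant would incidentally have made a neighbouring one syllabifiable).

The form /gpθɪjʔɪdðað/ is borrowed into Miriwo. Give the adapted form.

Substitution: /g/ → /ʃ/, /p/ → /v/, giving /ʃvθɪjʔɪdðað/.
Under (C)V, the unsyllabifiable consonants are /ʃ/, /v/, /j/, /d/, /ð/ (no codas are permitted; onsets are limited to one consonant).
Epenthesis after each stranded consonant: /ʃ/ → /ʃə/, /v/ → /və/, /j/ → /jə/, /d/ → /də/, /ð/ → /ðə/.

ʃəvəθɪjəʔɪdəðaðə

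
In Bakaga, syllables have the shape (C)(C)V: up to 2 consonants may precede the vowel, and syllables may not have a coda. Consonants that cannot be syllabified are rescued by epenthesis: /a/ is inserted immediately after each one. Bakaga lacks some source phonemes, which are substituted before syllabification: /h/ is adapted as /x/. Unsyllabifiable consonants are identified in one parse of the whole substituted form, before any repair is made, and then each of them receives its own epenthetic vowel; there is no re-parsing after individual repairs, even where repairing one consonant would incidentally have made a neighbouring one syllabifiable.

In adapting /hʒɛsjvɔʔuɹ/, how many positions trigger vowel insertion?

2

After substitution the input is /xʒɛsjvɔʔuɹ/.
The unsyllabifiable consonants are /s/, /ɹ/; each receives one epenthetic vowel.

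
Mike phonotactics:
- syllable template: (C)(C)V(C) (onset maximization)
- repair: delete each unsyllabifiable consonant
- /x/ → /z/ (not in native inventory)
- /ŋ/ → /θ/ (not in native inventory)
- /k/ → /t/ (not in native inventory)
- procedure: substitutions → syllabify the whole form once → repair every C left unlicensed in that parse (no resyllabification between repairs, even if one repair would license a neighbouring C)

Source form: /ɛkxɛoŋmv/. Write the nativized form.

ɛtzɛoθ

Substitution: /k/ → /t/, /x/ → /z/, /ŋ/ → /θ/, giving /ɛtzɛoθmv/.
Under (C)(C)V(C), the unsyllabifiable consonants are /m/, /v/ (at most one coda consonant is licensed; onsets may contain at most 2 consonants).
Deleting the stranded consonants removes /m/, /v/.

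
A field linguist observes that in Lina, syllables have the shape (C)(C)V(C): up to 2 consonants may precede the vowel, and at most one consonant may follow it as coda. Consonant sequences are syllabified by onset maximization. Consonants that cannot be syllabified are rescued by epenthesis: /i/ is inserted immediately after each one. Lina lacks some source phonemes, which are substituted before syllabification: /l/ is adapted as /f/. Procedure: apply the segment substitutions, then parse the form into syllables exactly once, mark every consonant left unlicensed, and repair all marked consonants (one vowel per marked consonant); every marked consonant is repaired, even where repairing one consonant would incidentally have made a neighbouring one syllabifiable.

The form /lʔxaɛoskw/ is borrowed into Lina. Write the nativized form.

fiʔxaɛoskiwi

Substitution: /l/ → /f/, giving /fʔxaɛoskw/.
Under (C)(C)V(C), the unsyllabifiable consonants are /f/, /k/, /w/ (at most one coda consonant is licensed; onsets may contain at most 2 consonants).
Inserting the epenthetic vowel yields /f/ → /fi/, /k/ → /ki/, /w/ → /wi/.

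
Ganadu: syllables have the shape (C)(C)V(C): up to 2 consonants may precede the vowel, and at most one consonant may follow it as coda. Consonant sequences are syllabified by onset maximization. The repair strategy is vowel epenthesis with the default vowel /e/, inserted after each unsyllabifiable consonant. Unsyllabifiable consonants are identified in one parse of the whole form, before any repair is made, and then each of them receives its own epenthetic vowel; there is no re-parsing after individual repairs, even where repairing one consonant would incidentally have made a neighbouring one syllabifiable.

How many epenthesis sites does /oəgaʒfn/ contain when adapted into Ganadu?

The unsyllabifiable consonants are /f/, /n/; each receives one epenthetic vowel.

2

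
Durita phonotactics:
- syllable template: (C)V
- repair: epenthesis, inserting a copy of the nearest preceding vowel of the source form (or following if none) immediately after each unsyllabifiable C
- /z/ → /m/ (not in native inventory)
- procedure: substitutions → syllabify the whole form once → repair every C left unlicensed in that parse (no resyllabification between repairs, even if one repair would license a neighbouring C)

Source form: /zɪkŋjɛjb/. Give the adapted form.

Substitution: /z/ → /m/, giving /mɪkŋjɛjb/.
Syllabifying with onset maximization leaves /k/, /ŋ/, /j/, /b/ stranded (no codas are permitted; onsets are limited to one consonant).
Each unlicensed consonant becomes the onset of a new syllable: /k/ → /kɪ/, /ŋ/ → /ŋɪ/, /j/ → /jɛ/, /b/ → /bɛ/.

mɪkɪŋɪjɛjɛbɛ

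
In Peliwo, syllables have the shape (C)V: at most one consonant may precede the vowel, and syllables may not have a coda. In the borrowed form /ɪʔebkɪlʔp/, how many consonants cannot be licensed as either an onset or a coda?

4

The consonants /b/, /l/, /ʔ/, /p/ cannot be parsed into a legal (C)V syllable (no codas are permitted; onsets are limited to one consonant).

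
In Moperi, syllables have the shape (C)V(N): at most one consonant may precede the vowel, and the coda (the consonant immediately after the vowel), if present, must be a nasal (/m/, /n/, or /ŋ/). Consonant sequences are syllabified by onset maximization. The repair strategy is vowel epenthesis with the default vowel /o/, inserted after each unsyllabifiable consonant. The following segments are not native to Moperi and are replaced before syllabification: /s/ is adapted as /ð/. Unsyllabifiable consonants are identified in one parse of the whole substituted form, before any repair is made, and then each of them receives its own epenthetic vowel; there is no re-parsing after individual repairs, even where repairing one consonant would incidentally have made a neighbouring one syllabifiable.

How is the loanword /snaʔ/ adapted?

ðonaʔo

Substitution: /s/ → /ð/, giving /ðnaʔ/.
Under (C)V(N), the unsyllabifiable consonants are /ð/, /ʔ/ (only a nasal (/m/, /n/, or /ŋ/) is licensed in coda position; onsets are limited to one consonant).
Inserting the epenthetic vowel yields /ð/ → /ðo/, /ʔ/ → /ʔo/.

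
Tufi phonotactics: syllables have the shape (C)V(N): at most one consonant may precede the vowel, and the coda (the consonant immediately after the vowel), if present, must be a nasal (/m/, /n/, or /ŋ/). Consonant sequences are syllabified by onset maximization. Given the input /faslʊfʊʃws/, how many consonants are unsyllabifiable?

The consonants /s/, /ʃ/, /w/, /s/ cannot be parsed into a legal (C)V(N) syllable (only a nasal (/m/, /n/, or /ŋ/) is licensed in coda position; onsets are limited to one consonant).

4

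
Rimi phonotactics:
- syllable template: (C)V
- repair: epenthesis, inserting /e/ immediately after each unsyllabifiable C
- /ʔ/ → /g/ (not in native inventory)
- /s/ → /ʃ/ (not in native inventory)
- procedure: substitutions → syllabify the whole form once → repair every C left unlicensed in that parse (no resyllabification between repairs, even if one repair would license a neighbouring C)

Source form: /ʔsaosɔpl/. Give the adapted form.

Substitution: /ʔ/ → /g/, /s/ → /ʃ/, giving /gʃaoʃɔpl/.
Under (C)V, the unsyllabifiable consonants are /g/, /p/, /l/ (no codas are permitted; onsets are limited to one consonant).
Epenthesis after each stranded consonant: /g/ → /ge/, /p/ → /pe/, /l/ → /le/.

geʃaoʃɔpele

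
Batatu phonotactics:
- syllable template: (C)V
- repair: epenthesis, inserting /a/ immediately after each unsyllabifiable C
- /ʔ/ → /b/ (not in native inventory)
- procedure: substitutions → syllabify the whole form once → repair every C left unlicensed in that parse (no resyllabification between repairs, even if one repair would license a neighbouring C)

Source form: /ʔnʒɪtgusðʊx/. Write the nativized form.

banaʒɪtagusaðʊxa

Substitution: /ʔ/ → /b/, giving /bnʒɪtgusðʊx/.
The consonants /b/, /n/, /t/, /s/, /x/ cannot be parsed into a legal (C)V syllable (no codas are permitted; onsets are limited to one consonant).
Inserting the epenthetic vowel yields /b/ → /ba/, /n/ → /na/, /t/ → /ta/, /s/ → /sa/, /x/ → /xa/.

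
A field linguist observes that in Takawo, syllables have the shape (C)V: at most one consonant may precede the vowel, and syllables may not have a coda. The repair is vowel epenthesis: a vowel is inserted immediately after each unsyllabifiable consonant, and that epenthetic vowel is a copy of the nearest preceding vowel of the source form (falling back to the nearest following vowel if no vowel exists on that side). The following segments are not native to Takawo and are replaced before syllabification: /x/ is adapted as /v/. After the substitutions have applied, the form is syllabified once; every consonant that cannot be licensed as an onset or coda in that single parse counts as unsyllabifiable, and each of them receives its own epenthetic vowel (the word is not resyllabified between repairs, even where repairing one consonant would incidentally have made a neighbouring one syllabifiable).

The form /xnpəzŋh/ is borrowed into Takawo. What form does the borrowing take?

Substitution: /x/ → /v/, giving /vnpəzŋh/.
Under (C)V, the unsyllabifiable consonants are /v/, /n/, /z/, /ŋ/, /h/ (no codas are permitted; onsets are limited to one consonant).
Each unlicensed consonant becomes the onset of a new syllable: /v/ → /və/, /n/ → /nə/, /z/ → /zə/, /ŋ/ → /ŋə/, /h/ → /hə/.

vənəpəzəŋəhə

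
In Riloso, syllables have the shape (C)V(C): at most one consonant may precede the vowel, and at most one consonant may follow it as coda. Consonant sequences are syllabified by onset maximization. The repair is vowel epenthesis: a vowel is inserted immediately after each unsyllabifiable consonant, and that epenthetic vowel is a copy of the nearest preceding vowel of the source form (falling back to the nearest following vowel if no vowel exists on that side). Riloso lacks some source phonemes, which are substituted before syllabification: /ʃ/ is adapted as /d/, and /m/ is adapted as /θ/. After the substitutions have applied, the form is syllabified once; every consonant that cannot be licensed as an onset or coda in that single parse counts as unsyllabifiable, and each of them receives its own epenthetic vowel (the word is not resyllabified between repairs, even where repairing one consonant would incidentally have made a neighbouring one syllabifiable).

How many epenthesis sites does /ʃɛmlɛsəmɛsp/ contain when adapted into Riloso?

After substitution the input is /dɛθlɛsəθɛsp/.
The unsyllabifiable consonants are /p/; each receives one epenthetic vowel.

1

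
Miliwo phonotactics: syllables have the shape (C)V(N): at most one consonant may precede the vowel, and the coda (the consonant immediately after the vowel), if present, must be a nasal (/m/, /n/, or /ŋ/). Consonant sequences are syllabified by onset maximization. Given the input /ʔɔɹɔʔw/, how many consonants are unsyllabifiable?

2

Under (C)V(N), the unsyllabifiable consonants are /ʔ/, /w/ (only a nasal (/m/, /n/, or /ŋ/) is licensed in coda position; onsets are limited to one consonant).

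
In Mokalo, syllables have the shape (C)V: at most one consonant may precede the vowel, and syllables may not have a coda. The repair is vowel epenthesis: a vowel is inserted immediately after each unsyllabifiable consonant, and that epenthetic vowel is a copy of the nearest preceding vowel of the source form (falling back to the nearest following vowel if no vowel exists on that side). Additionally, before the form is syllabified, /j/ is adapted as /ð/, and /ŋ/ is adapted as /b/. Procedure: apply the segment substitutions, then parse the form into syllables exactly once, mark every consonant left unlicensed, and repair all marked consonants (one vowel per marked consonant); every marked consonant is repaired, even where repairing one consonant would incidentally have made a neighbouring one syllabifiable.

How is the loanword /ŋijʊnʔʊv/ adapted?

biðʊnʊʔʊvʊ

Substitution: /ŋ/ → /b/, /j/ → /ð/, giving /biðʊnʔʊv/.
The consonants /n/, /v/ cannot be parsed into a legal (C)V syllable (no codas are permitted; onsets are limited to one consonant).
Each unlicensed consonant becomes the onset of a new syllable: /n/ → /nʊ/, /v/ → /vʊ/.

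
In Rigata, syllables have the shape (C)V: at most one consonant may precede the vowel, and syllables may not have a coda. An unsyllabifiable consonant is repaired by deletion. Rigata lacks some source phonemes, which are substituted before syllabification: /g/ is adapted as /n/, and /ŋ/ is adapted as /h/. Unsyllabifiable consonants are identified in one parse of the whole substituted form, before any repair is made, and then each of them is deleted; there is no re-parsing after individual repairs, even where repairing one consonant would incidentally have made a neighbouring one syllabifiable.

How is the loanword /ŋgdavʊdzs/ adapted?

Substitution: /ŋ/ → /h/, /g/ → /n/, giving /hndavʊdzs/.
Under (C)V, the unsyllabifiable consonants are /h/, /n/, /d/, /z/, /s/ (no codas are permitted; onsets are limited to one consonant).
Each unlicensed consonant is deleted: /h/, /n/, /d/, /z/, /s/.

davʊ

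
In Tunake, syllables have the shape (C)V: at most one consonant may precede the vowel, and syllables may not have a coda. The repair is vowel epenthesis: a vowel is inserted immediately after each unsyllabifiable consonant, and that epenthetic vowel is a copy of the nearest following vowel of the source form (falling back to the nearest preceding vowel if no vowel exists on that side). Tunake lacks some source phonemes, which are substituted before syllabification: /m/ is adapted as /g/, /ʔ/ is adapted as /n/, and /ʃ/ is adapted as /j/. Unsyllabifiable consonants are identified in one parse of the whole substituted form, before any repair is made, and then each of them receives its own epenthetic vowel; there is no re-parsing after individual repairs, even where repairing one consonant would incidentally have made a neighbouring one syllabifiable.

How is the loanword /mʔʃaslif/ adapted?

ganajasilifi

Substitution: /m/ → /g/, /ʔ/ → /n/, /ʃ/ → /j/, giving /gnjaslif/.
The consonants /g/, /n/, /s/, /f/ cannot be parsed into a legal (C)V syllable (no codas are permitted; onsets are limited to one consonant).
Epenthesis after each stranded consonant: /g/ → /ga/, /n/ → /na/, /s/ → /si/, /f/ → /fi/.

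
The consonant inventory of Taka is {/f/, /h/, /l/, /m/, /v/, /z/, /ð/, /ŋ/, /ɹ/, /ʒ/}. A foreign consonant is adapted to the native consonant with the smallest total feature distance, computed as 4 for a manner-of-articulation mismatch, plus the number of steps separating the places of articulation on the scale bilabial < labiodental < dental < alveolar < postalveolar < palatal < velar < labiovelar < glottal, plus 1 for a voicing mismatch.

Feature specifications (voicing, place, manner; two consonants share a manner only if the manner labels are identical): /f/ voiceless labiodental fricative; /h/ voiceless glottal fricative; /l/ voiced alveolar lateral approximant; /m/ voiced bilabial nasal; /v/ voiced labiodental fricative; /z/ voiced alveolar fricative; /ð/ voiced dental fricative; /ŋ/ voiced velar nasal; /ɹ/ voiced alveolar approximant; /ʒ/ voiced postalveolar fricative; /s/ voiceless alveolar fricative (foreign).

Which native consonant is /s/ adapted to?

/z/ is closest: same manner (fricative), place distance 0 (alveolar→alveolar), voicing differs (+1); total 1. Next closest is /f/ at distance 2.

z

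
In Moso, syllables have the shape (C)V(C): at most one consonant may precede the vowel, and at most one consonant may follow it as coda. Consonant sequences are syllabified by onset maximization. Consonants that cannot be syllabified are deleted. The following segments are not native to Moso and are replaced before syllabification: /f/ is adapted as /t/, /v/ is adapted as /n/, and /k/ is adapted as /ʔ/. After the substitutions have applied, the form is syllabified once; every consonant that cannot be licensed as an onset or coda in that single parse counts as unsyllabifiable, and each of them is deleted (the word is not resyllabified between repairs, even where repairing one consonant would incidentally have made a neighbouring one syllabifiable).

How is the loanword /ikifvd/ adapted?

iʔit

Substitution: /k/ → /ʔ/, /f/ → /t/, /v/ → /n/, giving /iʔitnd/.
Syllabifying with onset maximization leaves /n/, /d/ stranded (at most one coda consonant is licensed; onsets are limited to one consonant).
Deleting the stranded consonants removes /n/, /d/.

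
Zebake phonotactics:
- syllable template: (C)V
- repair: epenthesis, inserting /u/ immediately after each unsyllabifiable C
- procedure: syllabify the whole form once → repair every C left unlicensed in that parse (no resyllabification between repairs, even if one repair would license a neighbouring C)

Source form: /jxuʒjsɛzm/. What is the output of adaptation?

juxuʒujusɛzumu

The consonants /j/, /ʒ/, /j/, /z/, /m/ cannot be parsed into a legal (C)V syllable (no codas are permitted; onsets are limited to one consonant).
Each unlicensed consonant becomes the onset of a new syllable: /j/ → /ju/, /ʒ/ → /ʒu/, /j/ → /ju/, /z/ → /zu/, /m/ → /mu/.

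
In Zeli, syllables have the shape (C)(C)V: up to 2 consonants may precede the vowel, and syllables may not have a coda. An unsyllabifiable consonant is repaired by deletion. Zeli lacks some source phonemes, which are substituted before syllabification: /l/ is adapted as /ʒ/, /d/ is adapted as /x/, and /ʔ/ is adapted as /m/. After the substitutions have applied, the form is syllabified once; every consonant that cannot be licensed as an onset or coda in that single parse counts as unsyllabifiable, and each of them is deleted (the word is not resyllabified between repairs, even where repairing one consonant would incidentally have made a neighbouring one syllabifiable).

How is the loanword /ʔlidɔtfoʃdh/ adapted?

mʒixɔtfo

Substitution: /ʔ/ → /m/, /l/ → /ʒ/, /d/ → /x/, giving /mʒixɔtfoʃxh/.
Syllabifying with onset maximization leaves /ʃ/, /x/, /h/ stranded (no codas are permitted; onsets may contain at most 2 consonants).
Deleting the stranded consonants removes /ʃ/, /x/, /h/.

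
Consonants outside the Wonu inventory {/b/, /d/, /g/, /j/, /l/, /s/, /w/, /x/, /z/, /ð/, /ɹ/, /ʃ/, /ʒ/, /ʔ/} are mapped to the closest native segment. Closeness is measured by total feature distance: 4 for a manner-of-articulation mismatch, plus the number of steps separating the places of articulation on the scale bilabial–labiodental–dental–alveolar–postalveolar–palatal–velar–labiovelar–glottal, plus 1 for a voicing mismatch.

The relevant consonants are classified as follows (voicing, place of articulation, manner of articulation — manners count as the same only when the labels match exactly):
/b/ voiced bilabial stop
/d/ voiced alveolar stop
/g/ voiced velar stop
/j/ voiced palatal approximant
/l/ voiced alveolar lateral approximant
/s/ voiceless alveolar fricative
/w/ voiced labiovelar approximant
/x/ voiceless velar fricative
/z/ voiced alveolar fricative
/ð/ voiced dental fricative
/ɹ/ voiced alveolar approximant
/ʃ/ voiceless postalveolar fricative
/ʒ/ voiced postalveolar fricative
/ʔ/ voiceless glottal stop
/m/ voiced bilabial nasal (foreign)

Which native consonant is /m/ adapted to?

b

/b/ is closest: manner differs (nasal→stop, +4), place distance 0 (bilabial→bilabial), same voicing; total 4. Next closest is /ð/ at distance 6.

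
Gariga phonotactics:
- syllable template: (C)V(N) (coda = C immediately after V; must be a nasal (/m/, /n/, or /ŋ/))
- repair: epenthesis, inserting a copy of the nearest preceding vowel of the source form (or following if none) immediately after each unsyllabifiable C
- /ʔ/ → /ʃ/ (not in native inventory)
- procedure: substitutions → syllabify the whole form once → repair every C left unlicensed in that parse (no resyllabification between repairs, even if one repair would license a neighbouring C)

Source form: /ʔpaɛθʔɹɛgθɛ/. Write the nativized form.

Substitution: /ʔ/ → /ʃ/, giving /ʃpaɛθʃɹɛgθɛ/.
The consonants /ʃ/, /θ/, /ʃ/, /g/ cannot be parsed into a legal (C)V(N) syllable (only a nasal (/m/, /n/, or /ŋ/) is licensed in coda position; onsets are limited to one consonant).
Inserting the epenthetic vowel yields /ʃ/ → /ʃa/, /θ/ → /θɛ/, /ʃ/ → /ʃɛ/, /g/ → /gɛ/.

ʃapaɛθɛʃɛɹɛgɛθɛ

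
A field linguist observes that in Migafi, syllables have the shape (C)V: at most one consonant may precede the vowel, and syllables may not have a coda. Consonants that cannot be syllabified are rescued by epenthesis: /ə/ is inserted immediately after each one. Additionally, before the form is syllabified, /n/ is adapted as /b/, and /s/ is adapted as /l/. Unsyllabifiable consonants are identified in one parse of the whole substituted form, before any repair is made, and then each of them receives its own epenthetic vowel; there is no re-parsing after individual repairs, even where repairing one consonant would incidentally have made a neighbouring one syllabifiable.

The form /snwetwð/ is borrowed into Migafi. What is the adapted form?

Substitution: /s/ → /l/, /n/ → /b/, giving /lbwetwð/.
The consonants /l/, /b/, /t/, /w/, /ð/ cannot be parsed into a legal (C)V syllable (no codas are permitted; onsets are limited to one consonant).
Each unlicensed consonant becomes the onset of a new syllable: /l/ → /lə/, /b/ → /bə/, /t/ → /tə/, /w/ → /wə/, /ð/ → /ðə/.

ləbəwetəwəðə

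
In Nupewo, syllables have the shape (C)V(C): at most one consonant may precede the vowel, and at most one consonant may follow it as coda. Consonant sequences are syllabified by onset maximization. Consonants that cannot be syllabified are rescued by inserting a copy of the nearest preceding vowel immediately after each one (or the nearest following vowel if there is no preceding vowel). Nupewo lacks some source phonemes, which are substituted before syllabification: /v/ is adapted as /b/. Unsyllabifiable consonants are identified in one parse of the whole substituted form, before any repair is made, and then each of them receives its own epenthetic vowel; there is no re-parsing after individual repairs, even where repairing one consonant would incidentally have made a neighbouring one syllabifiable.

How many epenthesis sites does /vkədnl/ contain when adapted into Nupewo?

After substitution the input is /bkədnl/.
The unsyllabifiable consonants are /b/, /n/, /l/; each receives one epenthetic vowel.

3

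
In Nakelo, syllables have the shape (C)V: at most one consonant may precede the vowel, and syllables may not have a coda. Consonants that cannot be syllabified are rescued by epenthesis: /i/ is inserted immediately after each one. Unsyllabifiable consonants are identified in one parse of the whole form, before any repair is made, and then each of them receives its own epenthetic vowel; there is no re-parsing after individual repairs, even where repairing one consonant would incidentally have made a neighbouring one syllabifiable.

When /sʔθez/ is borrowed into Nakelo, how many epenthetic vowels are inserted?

The unsyllabifiable consonants are /s/, /ʔ/, /z/; each receives one epenthetic vowel.

3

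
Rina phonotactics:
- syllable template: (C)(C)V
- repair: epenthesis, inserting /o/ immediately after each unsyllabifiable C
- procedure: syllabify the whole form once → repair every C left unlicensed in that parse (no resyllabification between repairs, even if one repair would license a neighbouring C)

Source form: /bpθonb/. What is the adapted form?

bopθonobo

Syllabifying with onset maximization leaves /b/, /n/, /b/ stranded (no codas are permitted; onsets may contain at most 2 consonants).
Each unlicensed consonant becomes the onset of a new syllable: /b/ → /bo/, /n/ → /no/, /b/ → /bo/.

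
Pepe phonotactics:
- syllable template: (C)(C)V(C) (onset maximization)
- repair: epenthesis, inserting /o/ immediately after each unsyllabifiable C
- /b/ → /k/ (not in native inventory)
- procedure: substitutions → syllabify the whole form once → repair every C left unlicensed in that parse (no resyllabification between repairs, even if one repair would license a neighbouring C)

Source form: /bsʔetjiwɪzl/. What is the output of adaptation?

Substitution: /b/ → /k/, giving /ksʔetjiwɪzl/.
Syllabifying with onset maximization leaves /k/, /l/ stranded (at most one coda consonant is licensed; onsets may contain at most 2 consonants).
Inserting the epenthetic vowel yields /k/ → /ko/, /l/ → /lo/.

kosʔetjiwɪzlo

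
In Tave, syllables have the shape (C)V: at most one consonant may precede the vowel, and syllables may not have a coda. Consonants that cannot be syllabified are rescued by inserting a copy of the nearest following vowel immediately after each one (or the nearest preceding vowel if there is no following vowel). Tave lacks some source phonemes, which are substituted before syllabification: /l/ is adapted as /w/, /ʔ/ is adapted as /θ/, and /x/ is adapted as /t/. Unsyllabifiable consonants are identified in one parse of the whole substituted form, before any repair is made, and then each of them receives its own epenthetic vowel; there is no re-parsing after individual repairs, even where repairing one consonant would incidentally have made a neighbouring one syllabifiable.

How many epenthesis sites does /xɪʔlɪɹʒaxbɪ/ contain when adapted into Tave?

After substitution the input is /tɪθwɪɹʒatbɪ/.
The unsyllabifiable consonants are /θ/, /ɹ/, /t/; each receives one epenthetic vowel.

3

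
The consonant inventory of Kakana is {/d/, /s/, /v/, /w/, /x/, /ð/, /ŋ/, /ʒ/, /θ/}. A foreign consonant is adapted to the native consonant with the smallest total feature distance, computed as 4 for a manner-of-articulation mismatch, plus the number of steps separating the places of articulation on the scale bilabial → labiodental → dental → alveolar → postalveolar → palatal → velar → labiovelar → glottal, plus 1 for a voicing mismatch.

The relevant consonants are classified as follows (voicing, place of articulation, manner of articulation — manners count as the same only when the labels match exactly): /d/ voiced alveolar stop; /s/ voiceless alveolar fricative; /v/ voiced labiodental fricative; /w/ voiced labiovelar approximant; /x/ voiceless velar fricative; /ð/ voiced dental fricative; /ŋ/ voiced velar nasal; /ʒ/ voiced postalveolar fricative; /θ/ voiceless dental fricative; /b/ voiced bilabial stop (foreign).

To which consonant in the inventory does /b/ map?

/d/ is closest: same manner (stop), place distance 3 (bilabial→alveolar), same voicing; total 3. Next closest is /v/ at distance 5.

d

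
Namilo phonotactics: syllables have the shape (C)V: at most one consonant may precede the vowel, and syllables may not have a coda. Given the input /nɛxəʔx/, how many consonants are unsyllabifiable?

2

Under (C)V, the unsyllabifiable consonants are /ʔ/, /x/ (no codas are permitted; onsets are limited to one consonant).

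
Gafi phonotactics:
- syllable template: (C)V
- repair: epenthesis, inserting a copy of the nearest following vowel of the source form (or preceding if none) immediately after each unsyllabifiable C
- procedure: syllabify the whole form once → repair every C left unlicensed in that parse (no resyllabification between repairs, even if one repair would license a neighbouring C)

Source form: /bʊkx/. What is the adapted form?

The consonants /k/, /x/ cannot be parsed into a legal (C)V syllable (no codas are permitted; onsets are limited to one consonant).
Each unlicensed consonant becomes the onset of a new syllable: /k/ → /kʊ/, /x/ → /xʊ/.

bʊkʊxʊ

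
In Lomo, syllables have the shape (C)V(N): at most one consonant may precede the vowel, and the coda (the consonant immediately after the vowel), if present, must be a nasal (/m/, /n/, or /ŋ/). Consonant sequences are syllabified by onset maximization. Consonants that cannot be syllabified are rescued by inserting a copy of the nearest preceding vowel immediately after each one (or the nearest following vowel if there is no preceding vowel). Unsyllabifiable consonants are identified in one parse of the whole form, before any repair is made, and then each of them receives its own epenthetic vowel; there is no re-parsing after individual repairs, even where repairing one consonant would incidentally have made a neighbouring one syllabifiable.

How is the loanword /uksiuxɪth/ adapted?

ukusiuxɪtɪhɪ

Under (C)V(N), the unsyllabifiable consonants are /k/, /t/, /h/ (only a nasal (/m/, /n/, or /ŋ/) is licensed in coda position; onsets are limited to one consonant).
Inserting the epenthetic vowel yields /k/ → /ku/, /t/ → /tɪ/, /h/ → /hɪ/.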